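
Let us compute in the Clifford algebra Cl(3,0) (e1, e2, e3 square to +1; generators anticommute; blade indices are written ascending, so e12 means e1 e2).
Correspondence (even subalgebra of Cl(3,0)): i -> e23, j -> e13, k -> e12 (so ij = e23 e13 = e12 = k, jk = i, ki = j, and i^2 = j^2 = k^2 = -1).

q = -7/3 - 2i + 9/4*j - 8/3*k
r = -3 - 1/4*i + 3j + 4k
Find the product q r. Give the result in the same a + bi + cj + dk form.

In blades: q = -7/3 - 8/3*e12 + 9/4*e13 - 2*e23, r = -3 + 4*e12 + 3*e13 - 1/4*e23.
Distribute q over r term by term (generator squares from the signature, products reordered to ascending indices): (-7/3)*r = 7 - 28/3*e12 - 7*e13 + 7/12*e23; (-8/3*e12)*r = 32/3 + 8*e12 + 2/3*e13 + 8*e23; (9/4*e13)*r = -27/4 + 9/16*e12 - 27/4*e13 + 9*e23; (-2*e23)*r = -1/2 - 6*e12 + 8*e13 + 6*e23.
Sum: 125/12 - 325/48*e12 - 61/12*e13 + 283/12*e23; translating back through the correspondence:
Answer: 125/12 + 283/12*i - 61/12*j - 325/48*k


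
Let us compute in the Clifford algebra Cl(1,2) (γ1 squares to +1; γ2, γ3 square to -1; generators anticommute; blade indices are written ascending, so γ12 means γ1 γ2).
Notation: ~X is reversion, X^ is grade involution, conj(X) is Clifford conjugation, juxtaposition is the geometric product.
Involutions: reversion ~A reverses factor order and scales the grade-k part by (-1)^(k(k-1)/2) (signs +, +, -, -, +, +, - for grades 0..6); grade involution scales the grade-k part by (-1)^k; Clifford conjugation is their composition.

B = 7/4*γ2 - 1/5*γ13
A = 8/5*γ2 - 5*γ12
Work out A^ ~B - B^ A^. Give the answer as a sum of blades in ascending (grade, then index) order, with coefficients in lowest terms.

first term: 14/5 + 35/4*γ1 + γ23 + 8/25*γ123
second term: -14/5 + 35/4*γ1 + γ23 - 8/25*γ123
Answer: 28/5 + 16/25*γ123


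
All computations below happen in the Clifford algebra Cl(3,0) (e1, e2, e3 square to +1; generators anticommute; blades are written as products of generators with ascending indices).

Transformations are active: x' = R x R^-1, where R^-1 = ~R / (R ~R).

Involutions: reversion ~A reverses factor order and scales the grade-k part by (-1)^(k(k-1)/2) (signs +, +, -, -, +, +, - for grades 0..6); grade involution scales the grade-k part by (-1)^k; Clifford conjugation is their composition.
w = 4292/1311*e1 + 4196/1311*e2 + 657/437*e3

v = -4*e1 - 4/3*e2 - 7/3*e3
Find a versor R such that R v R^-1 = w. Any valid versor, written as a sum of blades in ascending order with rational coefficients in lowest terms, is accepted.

Sketch: the shared square 209/9 makes R = v + w = -952/1311*e1 + 816/437*e2 - 1088/1311*e3 the natural versor; its sandwich fixes that direction, negates (v - w)/2, and sends v to w.
Answer: -952/1311*e1 + 816/437*e2 - 1088/1311*e3


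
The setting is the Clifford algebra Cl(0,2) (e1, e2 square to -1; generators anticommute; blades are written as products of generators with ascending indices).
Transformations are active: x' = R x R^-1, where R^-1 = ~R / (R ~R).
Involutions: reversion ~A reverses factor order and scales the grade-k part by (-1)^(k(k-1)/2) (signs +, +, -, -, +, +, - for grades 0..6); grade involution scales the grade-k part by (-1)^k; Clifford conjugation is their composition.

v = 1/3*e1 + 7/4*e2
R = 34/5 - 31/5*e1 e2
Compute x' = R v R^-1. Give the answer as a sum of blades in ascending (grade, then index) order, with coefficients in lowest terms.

~R = 34/5 + 31/5*e1 e2, and R ~R = 2117/25, so R^-1 = ~R / (2117/25).
R v = 787/60*e1 + 59/6*e2
Answer: 3754/2117*e1 - 4337/25404*e2


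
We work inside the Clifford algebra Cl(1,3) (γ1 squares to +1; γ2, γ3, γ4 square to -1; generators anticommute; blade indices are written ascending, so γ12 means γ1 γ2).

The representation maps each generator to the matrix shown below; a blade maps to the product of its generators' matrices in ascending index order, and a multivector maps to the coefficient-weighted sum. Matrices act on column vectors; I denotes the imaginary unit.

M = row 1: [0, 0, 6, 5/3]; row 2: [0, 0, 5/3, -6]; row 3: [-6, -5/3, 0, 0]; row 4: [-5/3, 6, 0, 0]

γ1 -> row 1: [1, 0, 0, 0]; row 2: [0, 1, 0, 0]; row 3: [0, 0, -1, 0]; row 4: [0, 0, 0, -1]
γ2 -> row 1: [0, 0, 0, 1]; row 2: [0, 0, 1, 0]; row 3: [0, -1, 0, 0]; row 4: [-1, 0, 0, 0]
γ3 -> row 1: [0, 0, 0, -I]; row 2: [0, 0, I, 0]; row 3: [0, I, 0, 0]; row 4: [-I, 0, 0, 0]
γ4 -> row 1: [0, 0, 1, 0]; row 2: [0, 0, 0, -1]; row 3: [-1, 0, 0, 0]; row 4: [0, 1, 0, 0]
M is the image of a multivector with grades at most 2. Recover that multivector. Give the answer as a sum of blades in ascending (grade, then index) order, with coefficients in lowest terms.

Method: the blade images are trace-orthogonal — tr(rho(e_A) rho(e_B)^-1) = 4 if A = B and 0 otherwise — and rho(e_A)^-1 = (e_A)^2 * rho(e_A) with (e_A)^2 = +1 or -1, so the coefficient of e_A in the preimage is (e_A)^2 * tr(M rho(e_A))/4.
Nonzero projections over blades of grade <= 2: γ2: (γ2)^2 = -1, tr(M rho(γ2)) = -20/3, coefficient 5/3; γ4: (γ4)^2 = -1, tr(M rho(γ4)) = -24, coefficient 6. Every other blade of grade <= 2 projects to 0.
Answer: 5/3*γ2 + 6*γ4


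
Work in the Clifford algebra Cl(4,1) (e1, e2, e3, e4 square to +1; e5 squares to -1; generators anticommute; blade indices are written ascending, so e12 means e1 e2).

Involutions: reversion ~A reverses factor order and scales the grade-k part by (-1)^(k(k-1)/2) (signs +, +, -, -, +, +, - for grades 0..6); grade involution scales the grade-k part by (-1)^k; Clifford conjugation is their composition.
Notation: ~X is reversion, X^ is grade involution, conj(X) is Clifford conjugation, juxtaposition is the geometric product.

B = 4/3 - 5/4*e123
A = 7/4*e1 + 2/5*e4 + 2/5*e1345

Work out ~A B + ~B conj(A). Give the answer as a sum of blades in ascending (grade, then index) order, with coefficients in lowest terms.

first term: 7/3*e1 + 8/15*e4 - 35/16*e23 - 1/2*e245 + 1/2*e1234 + 8/15*e1345
second term: -7/3*e1 - 8/15*e4 - 35/16*e23 + 1/2*e245 - 1/2*e1234 + 8/15*e1345
Answer: -35/8*e23 + 16/15*e1345


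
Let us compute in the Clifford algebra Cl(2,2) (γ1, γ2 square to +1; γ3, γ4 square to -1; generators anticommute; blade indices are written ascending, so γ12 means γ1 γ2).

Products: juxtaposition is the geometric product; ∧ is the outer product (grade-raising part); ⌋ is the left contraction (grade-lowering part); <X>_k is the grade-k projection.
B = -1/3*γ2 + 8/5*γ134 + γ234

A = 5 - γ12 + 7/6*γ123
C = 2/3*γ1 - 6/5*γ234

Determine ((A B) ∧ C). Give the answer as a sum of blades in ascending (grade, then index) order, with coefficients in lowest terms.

step 1: 1/3*γ1 - 5/3*γ2 + 7/18*γ13 + 7/6*γ14 - 28/15*γ24 + 7*γ134 + 33/5*γ234
step 2: 10/9*γ12 - 56/45*γ124 - 24/5*γ1234
Answer: 10/9*γ12 - 56/45*γ124 - 24/5*γ1234


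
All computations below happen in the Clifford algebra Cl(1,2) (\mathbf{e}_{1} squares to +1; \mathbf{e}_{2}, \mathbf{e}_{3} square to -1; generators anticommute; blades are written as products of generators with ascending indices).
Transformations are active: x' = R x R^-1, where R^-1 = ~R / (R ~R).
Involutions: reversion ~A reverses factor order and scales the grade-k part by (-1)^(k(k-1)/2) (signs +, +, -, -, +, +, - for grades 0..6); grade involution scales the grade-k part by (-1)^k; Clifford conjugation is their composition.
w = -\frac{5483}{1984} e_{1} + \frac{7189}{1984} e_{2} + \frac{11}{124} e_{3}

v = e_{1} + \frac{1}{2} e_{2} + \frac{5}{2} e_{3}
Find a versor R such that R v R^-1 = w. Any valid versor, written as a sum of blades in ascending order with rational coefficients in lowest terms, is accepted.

Sketch: the shared square -\frac{11}{2} makes R = v + w = -\frac{3499}{1984} e_{1} + \frac{8181}{1984} e_{2} + \frac{321}{124} e_{3} the natural versor; its sandwich fixes that direction, negates (v - w)/2, and sends v to w.
Answer: -\frac{3499}{1984} e_{1} + \frac{8181}{1984} e_{2} + \frac{321}{124} e_{3}


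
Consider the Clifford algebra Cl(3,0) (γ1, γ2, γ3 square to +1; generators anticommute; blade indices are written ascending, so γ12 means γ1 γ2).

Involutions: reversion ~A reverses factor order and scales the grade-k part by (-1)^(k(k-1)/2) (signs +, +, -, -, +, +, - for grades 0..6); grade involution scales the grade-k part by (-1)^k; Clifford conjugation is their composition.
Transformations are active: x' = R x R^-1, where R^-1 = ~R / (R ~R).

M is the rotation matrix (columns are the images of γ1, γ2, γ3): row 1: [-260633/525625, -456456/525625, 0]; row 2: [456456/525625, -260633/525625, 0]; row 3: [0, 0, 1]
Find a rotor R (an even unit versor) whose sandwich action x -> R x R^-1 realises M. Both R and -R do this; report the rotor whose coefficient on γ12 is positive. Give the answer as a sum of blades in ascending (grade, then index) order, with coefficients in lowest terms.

Method: write R = a + b12*γ12 + b13*γ13 + b23*γ23 with a^2 + b12^2 + b13^2 + b23^2 = 1 (so R^-1 = ~R). Expanding the columns R e_j ~R gives tr M = 4a^2 - 1 and, from the antisymmetric part, M21 - M12 = -4a*b12, M13 - M31 = 4a*b13, M32 - M23 = -4a*b23.
Here tr M = 4359/525625, so a^2 = (1 + tr M)/4 = 132496/525625 and a = ±364/725. Taking a = 364/725: M21 - M12 = 912912/525625, M13 - M31 = 0, M32 - M23 = 0, giving b12 = -627/725, b13 = 0, b23 = 0, i.e. R = 364/725 - 627/725*γ12.
Its γ12 coefficient is negative, so report the other preimage -R.
Answer: -364/725 + 627/725*γ12. Key observation: the double cover Spin(3) -> SO(3) sends R and -R to the same matrix (trace 4359/525625 here), so the stated sign of the γ12 coefficient is what selects one sheet.


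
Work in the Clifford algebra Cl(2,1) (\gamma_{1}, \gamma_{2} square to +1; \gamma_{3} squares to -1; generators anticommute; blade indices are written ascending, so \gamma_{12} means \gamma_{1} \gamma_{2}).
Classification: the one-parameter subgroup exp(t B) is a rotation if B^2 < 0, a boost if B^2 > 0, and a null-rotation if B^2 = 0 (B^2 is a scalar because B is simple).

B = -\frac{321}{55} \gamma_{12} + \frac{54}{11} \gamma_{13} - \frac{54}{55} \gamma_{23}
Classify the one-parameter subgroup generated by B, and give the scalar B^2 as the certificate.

B^2 term by term: the squares give (-\frac{321}{55})^2*(\gamma_{12})^2 + (\frac{54}{11})^2*(\gamma_{13})^2 + (-\frac{54}{55})^2*(\gamma_{23})^2 = \frac{103041}{3025}*(-1) + \frac{2916}{121}*(+1) + \frac{2916}{3025}*(+1) = -9 (each basis 2-blade squares to minus the product of its generators' squares); cross terms between blades sharing an index anticommute and cancel. So B^2 = -9.
Answer: rotation, certificate B^2 = -9. Because -9 is invariant under every versor sandwich, the classification follows from its sign alone.


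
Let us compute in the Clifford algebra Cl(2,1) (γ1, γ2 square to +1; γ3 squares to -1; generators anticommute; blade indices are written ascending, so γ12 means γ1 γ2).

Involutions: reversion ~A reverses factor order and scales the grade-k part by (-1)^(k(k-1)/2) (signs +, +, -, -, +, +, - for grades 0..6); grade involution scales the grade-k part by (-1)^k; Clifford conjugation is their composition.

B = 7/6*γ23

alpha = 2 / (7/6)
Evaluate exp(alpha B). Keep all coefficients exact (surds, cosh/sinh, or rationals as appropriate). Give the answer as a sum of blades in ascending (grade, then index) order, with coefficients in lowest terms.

B^2 = (7/6)^2*(γ23)^2 = 49/36*(+1) = 49/36 (a basis 2-blade squares to minus the product of its generators' squares).
B^2 = 49/36 — B^2 > 0, so the exponential closes hyperbolically: l = 7/6, alpha*l = 2, so exp(alpha B) = cosh(2) + (sinh(2)/(7/6))*B = cosh(2) + (6*sinh(2)/7)*B.
Answer: cosh(2) + sinh(2)*γ23


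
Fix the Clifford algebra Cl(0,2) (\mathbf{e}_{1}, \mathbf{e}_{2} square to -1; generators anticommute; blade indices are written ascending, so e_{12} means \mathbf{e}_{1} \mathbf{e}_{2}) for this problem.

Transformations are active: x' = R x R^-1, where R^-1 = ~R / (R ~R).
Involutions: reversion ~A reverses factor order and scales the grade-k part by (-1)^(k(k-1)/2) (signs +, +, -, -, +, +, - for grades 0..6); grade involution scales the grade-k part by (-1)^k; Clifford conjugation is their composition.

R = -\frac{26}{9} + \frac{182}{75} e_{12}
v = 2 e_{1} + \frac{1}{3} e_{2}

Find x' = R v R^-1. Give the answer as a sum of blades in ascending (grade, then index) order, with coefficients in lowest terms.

~R = -\frac{26}{9} - \frac{182}{75} e_{12}, and R ~R = \frac{720616}{50625}, so R^-1 = ~R / (\frac{720616}{50625}).
R v = -\frac{494}{75} e_{1} + \frac{2626}{675} e_{2}
Answer: \frac{359}{533} e_{1} - \frac{3058}{1599} e_{2}


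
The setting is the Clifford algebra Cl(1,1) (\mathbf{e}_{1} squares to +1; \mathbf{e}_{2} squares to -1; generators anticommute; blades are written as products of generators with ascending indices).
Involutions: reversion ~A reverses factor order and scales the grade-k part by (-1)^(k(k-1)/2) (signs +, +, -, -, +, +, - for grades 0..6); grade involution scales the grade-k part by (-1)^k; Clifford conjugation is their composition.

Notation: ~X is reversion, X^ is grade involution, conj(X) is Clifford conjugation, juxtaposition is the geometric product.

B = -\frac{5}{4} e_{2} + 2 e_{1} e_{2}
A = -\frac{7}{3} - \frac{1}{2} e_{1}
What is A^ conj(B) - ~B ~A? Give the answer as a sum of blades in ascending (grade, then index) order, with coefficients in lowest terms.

first term: -\frac{47}{12} e_{2} + \frac{127}{24} e_{1} e_{2}
second term: \frac{23}{12} e_{2} + \frac{97}{24} e_{1} e_{2}
Answer: -\frac{35}{6} e_{2} + \frac{5}{4} e_{1} e_{2}


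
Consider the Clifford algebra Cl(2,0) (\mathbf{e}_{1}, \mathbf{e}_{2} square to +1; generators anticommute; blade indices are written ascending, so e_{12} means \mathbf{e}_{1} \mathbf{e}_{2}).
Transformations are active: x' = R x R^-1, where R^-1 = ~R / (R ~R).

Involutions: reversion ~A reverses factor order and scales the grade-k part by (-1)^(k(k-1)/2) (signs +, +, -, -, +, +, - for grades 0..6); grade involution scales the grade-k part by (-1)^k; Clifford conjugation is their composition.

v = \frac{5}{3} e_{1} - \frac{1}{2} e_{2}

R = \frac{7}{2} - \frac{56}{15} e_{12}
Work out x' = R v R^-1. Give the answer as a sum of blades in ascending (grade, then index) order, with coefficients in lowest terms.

~R = \frac{7}{2} + \frac{56}{15} e_{12}, and R ~R = \frac{23569}{900}, so R^-1 = ~R / (\frac{23569}{900}).
R v = \frac{77}{10} e_{1} + \frac{161}{36} e_{2}
Answer: \frac{565}{1443} e_{1} + \frac{1631}{962} e_{2}


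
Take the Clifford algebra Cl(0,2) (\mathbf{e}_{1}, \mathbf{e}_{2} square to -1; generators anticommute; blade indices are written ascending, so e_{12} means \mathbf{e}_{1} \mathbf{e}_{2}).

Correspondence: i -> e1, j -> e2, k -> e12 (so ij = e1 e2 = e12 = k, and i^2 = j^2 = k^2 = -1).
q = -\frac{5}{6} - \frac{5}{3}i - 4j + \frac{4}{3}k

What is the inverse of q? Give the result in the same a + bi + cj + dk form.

In blades: q = -\frac{5}{6} - \frac{5}{3} e_{1} - 4 e_{2} + \frac{4}{3} e_{12}.
With qbar = -\frac{5}{6} + \frac{5}{3} e_{1} + 4 e_{2} - \frac{4}{3} e_{12} (scalar fixed, mapped units negated), q qbar = \frac{85}{4} (the sum of squared coefficients), so q^-1 = qbar / (\frac{85}{4}) = -\frac{2}{51} + \frac{4}{51} e_{1} + \frac{16}{85} e_{2} - \frac{16}{255} e_{12}; translating back:
Answer: -\frac{2}{51} + \frac{4}{51}i + \frac{16}{85}j - \frac{16}{255}k


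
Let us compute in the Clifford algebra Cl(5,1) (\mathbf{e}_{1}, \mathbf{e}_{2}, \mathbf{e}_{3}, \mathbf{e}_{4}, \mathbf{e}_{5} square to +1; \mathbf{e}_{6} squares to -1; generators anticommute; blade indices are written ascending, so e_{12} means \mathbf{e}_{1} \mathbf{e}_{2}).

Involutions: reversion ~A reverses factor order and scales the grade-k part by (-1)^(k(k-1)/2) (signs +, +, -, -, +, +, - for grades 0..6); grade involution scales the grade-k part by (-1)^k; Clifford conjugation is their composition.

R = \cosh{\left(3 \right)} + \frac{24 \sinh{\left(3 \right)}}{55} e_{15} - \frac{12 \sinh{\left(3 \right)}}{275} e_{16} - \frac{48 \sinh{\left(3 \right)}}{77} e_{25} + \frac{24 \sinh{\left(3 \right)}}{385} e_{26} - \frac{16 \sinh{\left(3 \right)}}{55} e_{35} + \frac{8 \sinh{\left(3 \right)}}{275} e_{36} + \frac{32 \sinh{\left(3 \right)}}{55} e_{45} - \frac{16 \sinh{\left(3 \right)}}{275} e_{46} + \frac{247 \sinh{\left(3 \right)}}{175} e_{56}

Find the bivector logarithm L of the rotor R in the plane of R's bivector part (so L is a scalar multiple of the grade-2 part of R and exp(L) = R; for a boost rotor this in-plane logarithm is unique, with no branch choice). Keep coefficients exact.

The scalar part of R is \cosh{\left(3 \right)}, which fixes the rapidity magnitude through cosh (cosh is even, so it cannot fix the sign — the bivector part carries that); dividing the bivector part by sinh of the rapidity gives the plane, and L = rapidity * plane, where the joint sign ambiguity of (rapidity, plane) cancels in the product.
Concretely: cosh(rapidity) = \cosh{\left(3 \right)} gives rapidity = ±3, and since rapidity/sinh(rapidity) is even the sign is immaterial: L = (rapidity/sinh(rapidity)) * <R>_2 = (\frac{3}{\sinh{\left(3 \right)}}) * <R>_2.
Answer: \frac{72}{55} e_{15} - \frac{36}{275} e_{16} - \frac{144}{77} e_{25} + \frac{72}{385} e_{26} - \frac{48}{55} e_{35} + \frac{24}{275} e_{36} + \frac{96}{55} e_{45} - \frac{48}{275} e_{46} + \frac{741}{175} e_{56}


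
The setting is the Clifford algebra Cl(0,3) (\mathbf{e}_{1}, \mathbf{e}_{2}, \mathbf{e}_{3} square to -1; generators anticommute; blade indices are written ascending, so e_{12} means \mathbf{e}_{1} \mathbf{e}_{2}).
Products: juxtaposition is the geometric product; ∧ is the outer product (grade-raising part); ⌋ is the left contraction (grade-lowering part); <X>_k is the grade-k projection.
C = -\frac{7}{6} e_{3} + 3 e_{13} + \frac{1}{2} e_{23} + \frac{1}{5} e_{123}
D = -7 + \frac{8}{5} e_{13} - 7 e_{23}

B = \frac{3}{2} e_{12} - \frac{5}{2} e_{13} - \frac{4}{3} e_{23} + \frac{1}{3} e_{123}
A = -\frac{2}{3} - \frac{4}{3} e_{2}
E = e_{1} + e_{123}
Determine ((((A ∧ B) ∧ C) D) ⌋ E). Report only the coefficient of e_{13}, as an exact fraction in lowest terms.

step 1: -e_{12} + \frac{5}{3} e_{13} + \frac{8}{9} e_{23} - \frac{32}{9} e_{123}
step 2: \frac{7}{6} e_{123}
step 3: \frac{49}{6} e_{1} + \frac{28}{15} e_{2} - \frac{49}{6} e_{123}
step 4: -\frac{49}{3} + \frac{28}{15} e_{13} - \frac{49}{6} e_{23}
Answer: \frac{28}{15}


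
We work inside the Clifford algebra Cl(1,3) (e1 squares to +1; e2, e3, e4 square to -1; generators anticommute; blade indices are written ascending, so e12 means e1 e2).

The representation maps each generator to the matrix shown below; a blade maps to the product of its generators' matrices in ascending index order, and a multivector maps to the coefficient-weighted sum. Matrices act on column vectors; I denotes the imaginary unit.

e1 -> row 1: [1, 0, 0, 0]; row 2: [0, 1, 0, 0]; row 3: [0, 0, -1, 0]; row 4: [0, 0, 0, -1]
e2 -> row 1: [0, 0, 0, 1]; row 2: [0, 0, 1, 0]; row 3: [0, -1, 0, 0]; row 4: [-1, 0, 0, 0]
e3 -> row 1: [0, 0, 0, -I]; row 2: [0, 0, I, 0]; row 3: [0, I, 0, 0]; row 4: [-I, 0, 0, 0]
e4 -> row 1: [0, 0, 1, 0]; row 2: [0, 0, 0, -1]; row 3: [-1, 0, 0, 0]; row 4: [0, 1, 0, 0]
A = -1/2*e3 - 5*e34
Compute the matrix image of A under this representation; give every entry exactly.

Bivector images (products of the table entries): rho(e34) = rho(e3)rho(e4) = row 1: [0, -I, 0, 0]; row 2: [-I, 0, 0, 0]; row 3: [0, 0, 0, -I]; row 4: [0, 0, -I, 0].
M = (-1/2)*rho(e3) + (-5)*rho(e34), summed entrywise:
Answer: row 1: [0, 5*I, 0, I/2]; row 2: [5*I, 0, -I/2, 0]; row 3: [0, -I/2, 0, 5*I]; row 4: [I/2, 0, 5*I, 0]


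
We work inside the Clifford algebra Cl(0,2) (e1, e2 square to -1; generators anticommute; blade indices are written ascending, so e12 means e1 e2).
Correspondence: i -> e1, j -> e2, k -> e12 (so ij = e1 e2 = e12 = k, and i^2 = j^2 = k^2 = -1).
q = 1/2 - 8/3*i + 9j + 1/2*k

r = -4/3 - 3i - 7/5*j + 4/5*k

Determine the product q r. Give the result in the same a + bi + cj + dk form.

In blades: q = 1/2 - 8/3*e1 + 9*e2 + 1/2*e12, r = -4/3 - 3*e1 - 7/5*e2 + 4/5*e12.
Distribute q over r term by term (generator squares from the signature, products reordered to ascending indices): (1/2)*r = -2/3 - 3/2*e1 - 7/10*e2 + 2/5*e12; (-8/3*e1)*r = -8 + 32/9*e1 + 32/15*e2 + 56/15*e12; (9*e2)*r = 63/5 + 36/5*e1 - 12*e2 + 27*e12; (1/2*e12)*r = -2/5 + 7/10*e1 - 3/2*e2 - 2/3*e12.
Sum: 53/15 + 448/45*e1 - 181/15*e2 + 457/15*e12; translating back through the correspondence:
Answer: 53/15 + 448/45*i - 181/15*j + 457/15*k


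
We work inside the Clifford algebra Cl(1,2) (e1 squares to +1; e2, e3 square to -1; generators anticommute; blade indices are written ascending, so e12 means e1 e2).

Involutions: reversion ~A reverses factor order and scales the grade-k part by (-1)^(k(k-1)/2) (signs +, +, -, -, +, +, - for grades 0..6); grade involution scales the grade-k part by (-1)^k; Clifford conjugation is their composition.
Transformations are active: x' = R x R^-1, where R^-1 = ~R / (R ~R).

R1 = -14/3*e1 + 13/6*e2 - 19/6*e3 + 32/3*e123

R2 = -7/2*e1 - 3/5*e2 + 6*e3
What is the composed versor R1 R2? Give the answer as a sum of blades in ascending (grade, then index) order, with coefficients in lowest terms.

Distribute over the terms of R2 (each basis-blade product reordered to ascending indices, repeated generators contracted through their squares):
R1 (-7/2*e1) = 49/3 + 91/12*e12 - 133/12*e13 - 112/3*e23
R1 (-3/5*e2) = 13/10 + 14/5*e12 - 32/5*e13 - 19/10*e23
R1 (6*e3) = 19 - 64*e12 - 28*e13 + 13*e23
Summing the partial products and collecting blades:
Answer: 1099/30 - 3217/60*e12 - 2729/60*e13 - 787/30*e23


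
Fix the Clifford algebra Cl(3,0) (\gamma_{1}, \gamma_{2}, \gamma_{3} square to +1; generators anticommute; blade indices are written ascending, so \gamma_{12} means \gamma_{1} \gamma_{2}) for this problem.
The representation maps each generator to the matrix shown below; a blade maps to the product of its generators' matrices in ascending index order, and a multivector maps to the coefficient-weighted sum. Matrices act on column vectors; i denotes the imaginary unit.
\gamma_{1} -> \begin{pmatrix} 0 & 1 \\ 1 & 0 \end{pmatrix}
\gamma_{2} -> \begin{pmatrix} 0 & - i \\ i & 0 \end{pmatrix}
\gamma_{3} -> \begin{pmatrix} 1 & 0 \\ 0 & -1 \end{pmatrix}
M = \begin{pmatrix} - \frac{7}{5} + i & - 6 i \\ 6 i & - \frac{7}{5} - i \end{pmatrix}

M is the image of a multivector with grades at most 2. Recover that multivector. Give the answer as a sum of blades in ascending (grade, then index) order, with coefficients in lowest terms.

Method: 1, rho(\gamma_{1}), rho(\gamma_{2}), rho(\gamma_{3}) form a trace-orthogonal basis of the 2x2 complex matrices (tr(X Y) = 2 if X = Y, else 0), so M = m0*1 + m1*rho(\gamma_{1}) + m2*rho(\gamma_{2}) + m3*rho(\gamma_{3}) with m0 = tr(M)/2 = - \frac{7}{5}, m1 = tr(M rho(\gamma_{1}))/2 = 0, m2 = tr(M rho(\gamma_{2}))/2 = 6, m3 = tr(M rho(\gamma_{3}))/2 = i.
Multiplying table entries, the bivector images are rho(\gamma_{12}) = i*rho(\gamma_{3}), rho(\gamma_{13}) = -i*rho(\gamma_{2}), rho(\gamma_{23}) = i*rho(\gamma_{1}); with real blade coefficients the real parts of m0..m3 are the coefficients of 1, \gamma_{1}, \gamma_{2}, \gamma_{3} and the imaginary parts give the bivectors (\gamma_{23}: Im m1, \gamma_{13}: -Im m2, \gamma_{12}: Im m3).
Answer: -\frac{7}{5} + 6 \gamma_{2} + \gamma_{12}


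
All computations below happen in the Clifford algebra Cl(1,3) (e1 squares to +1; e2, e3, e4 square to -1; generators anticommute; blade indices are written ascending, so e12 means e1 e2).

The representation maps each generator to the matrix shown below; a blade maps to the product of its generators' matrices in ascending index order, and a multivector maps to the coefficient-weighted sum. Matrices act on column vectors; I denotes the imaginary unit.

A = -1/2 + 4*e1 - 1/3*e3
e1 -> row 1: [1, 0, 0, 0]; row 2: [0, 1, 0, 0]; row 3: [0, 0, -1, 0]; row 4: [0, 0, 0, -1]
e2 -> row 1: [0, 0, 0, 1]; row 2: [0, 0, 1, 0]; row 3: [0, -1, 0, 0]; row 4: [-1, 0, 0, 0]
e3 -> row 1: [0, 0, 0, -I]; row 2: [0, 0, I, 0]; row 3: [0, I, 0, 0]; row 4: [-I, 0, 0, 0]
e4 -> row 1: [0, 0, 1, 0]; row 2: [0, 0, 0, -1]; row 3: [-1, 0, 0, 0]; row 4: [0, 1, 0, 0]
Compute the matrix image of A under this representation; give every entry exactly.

M = (-1/2)*1 + (4)*rho(e1) + (-1/3)*rho(e3), summed entrywise (1 is the identity matrix):
Answer: row 1: [7/2, 0, 0, I/3]; row 2: [0, 7/2, -I/3, 0]; row 3: [0, -I/3, -9/2, 0]; row 4: [I/3, 0, 0, -9/2]


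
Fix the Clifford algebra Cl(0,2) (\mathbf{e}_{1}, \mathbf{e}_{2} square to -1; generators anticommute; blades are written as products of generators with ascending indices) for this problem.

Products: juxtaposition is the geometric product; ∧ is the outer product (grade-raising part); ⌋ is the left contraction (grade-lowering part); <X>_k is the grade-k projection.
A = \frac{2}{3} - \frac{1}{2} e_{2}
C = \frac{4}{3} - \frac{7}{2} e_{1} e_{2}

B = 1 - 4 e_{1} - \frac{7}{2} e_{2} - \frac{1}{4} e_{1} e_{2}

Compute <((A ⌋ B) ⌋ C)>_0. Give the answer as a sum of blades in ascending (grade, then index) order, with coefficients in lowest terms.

step 1: -\frac{13}{12} - \frac{61}{24} e_{1} - \frac{7}{3} e_{2} - \frac{1}{6} e_{1} e_{2}
step 2: -\frac{73}{36} + \frac{49}{6} e_{1} - \frac{427}{48} e_{2} + \frac{91}{24} e_{1} e_{2}
step 3: -\frac{73}{36}
Answer: -\frac{73}{36}


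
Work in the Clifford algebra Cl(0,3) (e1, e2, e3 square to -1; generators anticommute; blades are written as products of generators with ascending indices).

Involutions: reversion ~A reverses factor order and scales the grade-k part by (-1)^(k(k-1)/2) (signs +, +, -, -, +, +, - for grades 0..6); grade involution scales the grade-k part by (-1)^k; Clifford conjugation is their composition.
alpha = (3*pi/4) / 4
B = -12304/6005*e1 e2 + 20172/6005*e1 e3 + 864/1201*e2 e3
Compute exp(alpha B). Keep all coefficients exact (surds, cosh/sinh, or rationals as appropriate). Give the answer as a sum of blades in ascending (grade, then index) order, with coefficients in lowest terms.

B^2 term by term: the squares give (-12304/6005)^2*(e1 e2)^2 + (20172/6005)^2*(e1 e3)^2 + (864/1201)^2*(e2 e3)^2 = 151388416/36060025*(-1) + 406909584/36060025*(-1) + 746496/1442401*(-1) = -16 (each basis 2-blade squares to minus the product of its generators' squares); cross terms between blades sharing an index anticommute and cancel. So B^2 = -16.
B^2 = -16 — the negative square puts this in the circular regime; l = 4, alpha*l = 3*pi/4, so exp(alpha B) = cos(3*pi/4) + (sin(3*pi/4)/4)*B = -sqrt(2)/2 + (sqrt(2)/8)*B.
Answer: -sqrt(2)/2 - 1538*sqrt(2)/6005*e1 e2 + 5043*sqrt(2)/12010*e1 e3 + 108*sqrt(2)/1201*e2 e3


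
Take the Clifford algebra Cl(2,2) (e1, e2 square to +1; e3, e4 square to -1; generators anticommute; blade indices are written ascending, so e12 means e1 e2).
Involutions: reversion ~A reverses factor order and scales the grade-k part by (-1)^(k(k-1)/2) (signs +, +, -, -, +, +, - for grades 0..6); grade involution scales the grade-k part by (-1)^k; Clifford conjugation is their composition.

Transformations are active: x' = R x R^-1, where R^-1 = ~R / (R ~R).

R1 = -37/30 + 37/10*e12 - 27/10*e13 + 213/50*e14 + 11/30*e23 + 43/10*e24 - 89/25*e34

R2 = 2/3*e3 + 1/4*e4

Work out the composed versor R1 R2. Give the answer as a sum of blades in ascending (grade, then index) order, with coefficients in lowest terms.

Distribute over the terms of R2 (each basis-blade product reordered to ascending indices, repeated generators contracted through their squares):
R1 (2/3*e3) = 9/5*e1 - 11/45*e2 - 37/45*e3 - 178/75*e4 + 37/15*e123 - 71/25*e134 - 43/15*e234
R1 (1/4*e4) = -213/200*e1 - 43/40*e2 + 89/100*e3 - 37/120*e4 + 37/40*e124 - 27/40*e134 + 11/120*e234
Summing the partial products and collecting blades:
Answer: 147/200*e1 - 95/72*e2 + 61/900*e3 - 1609/600*e4 + 37/15*e123 + 37/40*e124 - 703/200*e134 - 111/40*e234


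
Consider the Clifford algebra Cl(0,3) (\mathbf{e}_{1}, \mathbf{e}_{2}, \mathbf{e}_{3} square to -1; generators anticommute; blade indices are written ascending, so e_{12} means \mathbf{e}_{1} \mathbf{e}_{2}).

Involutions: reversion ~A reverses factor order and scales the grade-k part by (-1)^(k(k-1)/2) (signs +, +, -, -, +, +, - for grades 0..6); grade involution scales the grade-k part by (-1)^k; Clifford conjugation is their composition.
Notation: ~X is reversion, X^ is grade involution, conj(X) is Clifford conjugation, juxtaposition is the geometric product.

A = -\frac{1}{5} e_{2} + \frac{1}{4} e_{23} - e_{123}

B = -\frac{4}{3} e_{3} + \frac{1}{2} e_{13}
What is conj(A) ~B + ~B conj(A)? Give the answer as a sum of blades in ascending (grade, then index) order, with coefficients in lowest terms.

first term: \frac{1}{6} e_{2} - \frac{35}{24} e_{12} - \frac{4}{15} e_{23} + \frac{1}{10} e_{123}
second term: \frac{5}{6} e_{2} - \frac{29}{24} e_{12} + \frac{4}{15} e_{23} + \frac{1}{10} e_{123}
Answer: e_{2} - \frac{8}{3} e_{12} + \frac{1}{5} e_{123}


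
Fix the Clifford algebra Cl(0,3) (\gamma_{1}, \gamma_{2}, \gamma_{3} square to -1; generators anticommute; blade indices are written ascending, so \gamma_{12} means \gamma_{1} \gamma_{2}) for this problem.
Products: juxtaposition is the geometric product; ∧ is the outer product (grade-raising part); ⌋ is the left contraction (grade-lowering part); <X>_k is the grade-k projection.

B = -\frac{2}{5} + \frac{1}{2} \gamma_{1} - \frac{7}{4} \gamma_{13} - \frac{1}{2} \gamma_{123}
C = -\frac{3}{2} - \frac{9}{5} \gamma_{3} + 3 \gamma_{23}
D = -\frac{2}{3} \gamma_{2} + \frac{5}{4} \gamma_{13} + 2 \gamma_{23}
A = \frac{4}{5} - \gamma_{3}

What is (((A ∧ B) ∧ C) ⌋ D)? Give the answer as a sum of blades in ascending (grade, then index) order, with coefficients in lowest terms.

step 1: -\frac{8}{25} + \frac{2}{5} \gamma_{1} + \frac{2}{5} \gamma_{3} - \frac{9}{10} \gamma_{13} - \frac{2}{5} \gamma_{123}
step 2: \frac{12}{25} - \frac{3}{5} \gamma_{1} - \frac{3}{125} \gamma_{3} + \frac{63}{100} \gamma_{13} - \frac{24}{25} \gamma_{23} + \frac{9}{5} \gamma_{123}
step 3: \frac{453}{400} - \frac{3}{100} \gamma_{1} - \frac{46}{125} \gamma_{2} + \frac{3}{4} \gamma_{3} + \frac{3}{5} \gamma_{13} + \frac{24}{25} \gamma_{23}
Answer: \frac{453}{400} - \frac{3}{100} \gamma_{1} - \frac{46}{125} \gamma_{2} + \frac{3}{4} \gamma_{3} + \frac{3}{5} \gamma_{13} + \frac{24}{25} \gamma_{23}


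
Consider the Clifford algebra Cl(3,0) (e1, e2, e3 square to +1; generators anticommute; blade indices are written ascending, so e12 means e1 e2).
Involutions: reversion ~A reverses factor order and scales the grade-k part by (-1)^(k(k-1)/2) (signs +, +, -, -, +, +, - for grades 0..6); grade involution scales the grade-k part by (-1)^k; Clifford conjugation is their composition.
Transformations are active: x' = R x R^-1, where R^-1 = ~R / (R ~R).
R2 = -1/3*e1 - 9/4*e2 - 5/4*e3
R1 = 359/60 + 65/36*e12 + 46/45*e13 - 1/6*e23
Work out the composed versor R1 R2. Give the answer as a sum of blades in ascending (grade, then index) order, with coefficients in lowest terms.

Distribute over the terms of R2 (each basis-blade product reordered to ascending indices, repeated generators contracted through their squares):
R1 (-1/3*e1) = -359/180*e1 + 65/108*e2 + 46/135*e3 + 1/18*e123
R1 (-9/4*e2) = -65/16*e1 - 1077/80*e2 - 3/8*e3 + 23/10*e123
R1 (-5/4*e3) = -23/18*e1 + 5/24*e2 - 359/48*e3 - 325/144*e123
Summing the partial products and collecting blades:
Answer: -5281/720*e1 - 27329/2160*e2 - 16229/2160*e3 + 71/720*e123


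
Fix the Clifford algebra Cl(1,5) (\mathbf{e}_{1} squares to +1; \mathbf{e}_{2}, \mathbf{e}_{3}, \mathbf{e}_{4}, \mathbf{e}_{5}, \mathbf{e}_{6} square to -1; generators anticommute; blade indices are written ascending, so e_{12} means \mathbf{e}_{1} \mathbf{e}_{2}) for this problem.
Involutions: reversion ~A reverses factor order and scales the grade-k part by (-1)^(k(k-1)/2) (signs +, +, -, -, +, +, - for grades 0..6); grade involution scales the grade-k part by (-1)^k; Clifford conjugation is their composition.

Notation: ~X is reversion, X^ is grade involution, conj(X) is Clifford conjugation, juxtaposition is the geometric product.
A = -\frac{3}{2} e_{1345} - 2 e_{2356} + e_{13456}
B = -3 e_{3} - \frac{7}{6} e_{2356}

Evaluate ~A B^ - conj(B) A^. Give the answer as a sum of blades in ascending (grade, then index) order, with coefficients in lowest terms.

first term: \frac{7}{3} + \frac{7}{6} e_{124} + \frac{9}{2} e_{145} + 6 e_{256} - \frac{7}{4} e_{1246} + 3 e_{1456}
second term: \frac{7}{3} + \frac{7}{6} e_{124} - \frac{9}{2} e_{145} - 6 e_{256} - \frac{7}{4} e_{1246} - 3 e_{1456}
Answer: 9 e_{145} + 12 e_{256} + 6 e_{1456}


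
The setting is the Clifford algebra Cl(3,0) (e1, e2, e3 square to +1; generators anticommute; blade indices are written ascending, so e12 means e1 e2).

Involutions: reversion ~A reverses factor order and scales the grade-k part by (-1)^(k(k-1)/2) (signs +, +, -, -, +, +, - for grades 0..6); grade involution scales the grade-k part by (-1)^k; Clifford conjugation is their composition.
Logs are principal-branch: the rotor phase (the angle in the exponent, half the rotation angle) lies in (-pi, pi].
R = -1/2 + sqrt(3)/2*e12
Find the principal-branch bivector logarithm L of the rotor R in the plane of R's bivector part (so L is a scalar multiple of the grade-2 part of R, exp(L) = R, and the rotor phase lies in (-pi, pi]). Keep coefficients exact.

The scalar part of R is -1/2, which fixes the principal-branch rotor phase; the unit plane is then the bivector part divided by the sine of that phase, and L is that plane scaled by the phase.
Concretely: cos(phase) = -1/2 gives phase = ±2*pi/3, and since phase/sin(phase) is even the sign is immaterial: L = (phase/sin(phase)) * <R>_2 = (4*sqrt(3)*pi/9) * <R>_2.
Answer: 2*pi/3*e12


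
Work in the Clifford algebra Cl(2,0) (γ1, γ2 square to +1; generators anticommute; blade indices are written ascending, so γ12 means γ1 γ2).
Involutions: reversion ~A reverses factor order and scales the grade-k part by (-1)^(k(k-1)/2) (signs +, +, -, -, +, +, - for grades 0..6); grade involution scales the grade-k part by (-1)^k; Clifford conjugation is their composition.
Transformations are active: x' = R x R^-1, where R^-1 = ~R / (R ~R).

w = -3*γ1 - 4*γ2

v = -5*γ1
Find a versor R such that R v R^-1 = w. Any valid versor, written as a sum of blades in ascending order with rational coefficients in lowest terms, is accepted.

A norm check does it: q(v) = q(w) = 25, hence R = v + w = -8*γ1 - 4*γ2 realises the map — parallel part kept, (v - w)/2 negated, v carried to w.
Answer: -8*γ1 - 4*γ2


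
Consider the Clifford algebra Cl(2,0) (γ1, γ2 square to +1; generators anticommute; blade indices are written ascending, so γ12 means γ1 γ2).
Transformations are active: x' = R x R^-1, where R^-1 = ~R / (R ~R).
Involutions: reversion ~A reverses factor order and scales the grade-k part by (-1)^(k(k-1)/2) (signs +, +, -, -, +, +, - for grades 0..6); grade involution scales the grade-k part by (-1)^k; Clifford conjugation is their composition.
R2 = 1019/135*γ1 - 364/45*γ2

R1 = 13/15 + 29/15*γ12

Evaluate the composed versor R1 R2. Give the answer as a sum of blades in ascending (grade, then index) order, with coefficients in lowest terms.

Distribute over the terms of R1 (each basis-blade product reordered to ascending indices, repeated generators contracted through their squares):
(13/15) R2 = 13247/2025*γ1 - 4732/675*γ2
(29/15*γ12) R2 = -10556/675*γ1 - 29551/2025*γ2
Summing the partial products and collecting blades:
Answer: -18421/2025*γ1 - 43747/2025*γ2


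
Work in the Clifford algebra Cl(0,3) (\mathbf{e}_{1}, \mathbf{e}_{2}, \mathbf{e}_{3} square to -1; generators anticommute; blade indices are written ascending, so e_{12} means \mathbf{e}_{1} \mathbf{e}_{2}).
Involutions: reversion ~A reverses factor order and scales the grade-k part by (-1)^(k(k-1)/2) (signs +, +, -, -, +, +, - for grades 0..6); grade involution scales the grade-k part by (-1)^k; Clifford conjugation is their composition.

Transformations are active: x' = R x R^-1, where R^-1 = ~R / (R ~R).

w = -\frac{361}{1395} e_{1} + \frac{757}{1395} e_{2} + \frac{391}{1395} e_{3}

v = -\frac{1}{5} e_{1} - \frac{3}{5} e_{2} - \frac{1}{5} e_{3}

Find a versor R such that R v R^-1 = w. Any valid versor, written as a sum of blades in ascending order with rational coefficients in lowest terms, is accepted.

Construction: equal norms (both -\frac{11}{25}) license R = v + w = -\frac{128}{279} e_{1} - \frac{16}{279} e_{2} + \frac{112}{1395} e_{3} — nothing changes along that direction, while (v - w)/2 changes sign, so v maps onto w.
Answer: -\frac{128}{279} e_{1} - \frac{16}{279} e_{2} + \frac{112}{1395} e_{3}


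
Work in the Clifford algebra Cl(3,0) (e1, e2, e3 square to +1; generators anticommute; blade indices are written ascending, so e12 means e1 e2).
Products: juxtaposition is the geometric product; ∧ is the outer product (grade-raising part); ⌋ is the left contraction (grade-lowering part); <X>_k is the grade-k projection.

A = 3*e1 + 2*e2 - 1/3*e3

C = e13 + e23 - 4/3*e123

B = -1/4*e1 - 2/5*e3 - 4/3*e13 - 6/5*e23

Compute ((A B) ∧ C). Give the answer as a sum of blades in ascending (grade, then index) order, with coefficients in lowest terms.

step 1: -37/60 - 4/9*e1 - 2/5*e2 - 32/5*e3 + 1/2*e12 - 77/60*e13 - 4/5*e23 - 14/15*e123
step 2: -37/60*e13 - 37/60*e23 + 7/9*e123
Answer: -37/60*e13 - 37/60*e23 + 7/9*e123


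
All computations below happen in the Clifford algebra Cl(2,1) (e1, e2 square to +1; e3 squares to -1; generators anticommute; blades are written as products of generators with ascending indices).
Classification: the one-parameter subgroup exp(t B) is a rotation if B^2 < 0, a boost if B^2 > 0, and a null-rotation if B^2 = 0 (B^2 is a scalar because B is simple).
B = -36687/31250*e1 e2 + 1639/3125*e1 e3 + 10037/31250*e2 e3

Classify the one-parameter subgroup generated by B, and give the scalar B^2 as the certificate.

B^2 term by term: the squares give (-36687/31250)^2*(e1 e2)^2 + (1639/3125)^2*(e1 e3)^2 + (10037/31250)^2*(e2 e3)^2 = 1345935969/976562500*(-1) + 2686321/9765625*(+1) + 100741369/976562500*(+1) = -1 (each basis 2-blade squares to minus the product of its generators' squares); cross terms between blades sharing an index anticommute and cancel. So B^2 = -1.
Answer: rotation, certificate B^2 = -1. B^2 = -1 is basis-independent, so its sign is the whole story.


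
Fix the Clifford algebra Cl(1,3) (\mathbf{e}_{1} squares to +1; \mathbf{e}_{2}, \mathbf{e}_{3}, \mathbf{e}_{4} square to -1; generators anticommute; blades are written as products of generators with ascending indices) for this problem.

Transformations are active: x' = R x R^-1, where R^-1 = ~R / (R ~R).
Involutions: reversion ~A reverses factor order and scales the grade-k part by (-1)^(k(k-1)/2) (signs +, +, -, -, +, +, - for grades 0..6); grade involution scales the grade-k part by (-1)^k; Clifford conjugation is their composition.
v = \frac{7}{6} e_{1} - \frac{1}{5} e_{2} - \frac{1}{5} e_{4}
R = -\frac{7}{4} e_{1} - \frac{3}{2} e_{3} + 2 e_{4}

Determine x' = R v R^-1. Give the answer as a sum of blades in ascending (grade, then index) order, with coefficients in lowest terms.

~R = -\frac{7}{4} e_{1} - \frac{3}{2} e_{3} + 2 e_{4}, and R ~R = -\frac{51}{16}, so R^-1 = ~R / (-\frac{51}{16}).
R v = -\frac{197}{120} + \frac{7}{20} e_{1} e_{2} + \frac{7}{4} e_{1} e_{3} - \frac{119}{60} e_{1} e_{4} - \frac{3}{10} e_{2} e_{3} + \frac{2}{5} e_{2} e_{4} + \frac{3}{10} e_{3} e_{4}
Answer: -\frac{4543}{1530} e_{1} + \frac{1}{5} e_{2} - \frac{394}{255} e_{3} + \frac{1729}{765} e_{4}


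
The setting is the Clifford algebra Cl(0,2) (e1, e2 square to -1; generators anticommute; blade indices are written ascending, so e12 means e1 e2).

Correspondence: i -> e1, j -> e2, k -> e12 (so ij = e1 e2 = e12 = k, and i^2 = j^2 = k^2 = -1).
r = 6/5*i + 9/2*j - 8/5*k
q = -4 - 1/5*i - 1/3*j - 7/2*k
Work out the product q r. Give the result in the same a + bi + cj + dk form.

In blades: q = -4 - 1/5*e1 - 1/3*e2 - 7/2*e12, r = 6/5*e1 + 9/2*e2 - 8/5*e12.
Distribute q over r term by term (generator squares from the signature, products reordered to ascending indices): (-4)*r = -24/5*e1 - 18*e2 + 32/5*e12; (-1/5*e1)*r = 6/25 - 8/25*e2 - 9/10*e12; (-1/3*e2)*r = 3/2 + 8/15*e1 + 2/5*e12; (-7/2*e12)*r = -28/5 + 63/4*e1 - 21/5*e2.
Sum: -193/50 + 689/60*e1 - 563/25*e2 + 59/10*e12; translating back through the correspondence:
Answer: -193/50 + 689/60*i - 563/25*j + 59/10*k
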